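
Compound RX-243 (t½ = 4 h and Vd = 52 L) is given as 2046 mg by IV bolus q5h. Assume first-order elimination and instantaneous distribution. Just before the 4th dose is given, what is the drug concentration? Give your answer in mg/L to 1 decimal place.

26.4 mg/L

f = (1/2)^(τ/t½) = (1/2)^(5/4) ≈ 0.4204.
C₀ = D/Vd = 2046/52 ≈ 39.346 mg/L.
Before the 4th dose, 3 doses have been given. Superposition: Cmin = C₀·(f + f² + … + f^3).
≈ 39.346 × (0.4204 + 0.1767 + 0.0743) ≈ 39.346 × 0.6714 ≈ 26.417 mg/L.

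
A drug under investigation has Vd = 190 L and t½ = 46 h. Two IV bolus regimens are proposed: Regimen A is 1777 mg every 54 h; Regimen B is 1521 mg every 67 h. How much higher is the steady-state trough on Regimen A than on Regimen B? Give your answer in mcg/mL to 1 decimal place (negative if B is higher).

2.9 mcg/mL

Regimen A: f = (1/2)^(54/46) ≈ 0.4432; Cmin,ss = (1777/190)·f/(1−f) ≈ 7.444 mcg/mL.
Regimen B: f = (1/2)^(67/46) ≈ 0.3644; Cmin,ss = (1521/190)·f/(1−f) ≈ 4.590 mcg/mL.
Difference ≈ 7.444 − 4.590 ≈ 2.854 mcg/mL.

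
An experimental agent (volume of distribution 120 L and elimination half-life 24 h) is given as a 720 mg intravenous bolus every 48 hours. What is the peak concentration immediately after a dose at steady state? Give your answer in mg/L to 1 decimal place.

The dosing interval is 2 half-lives, so f = 2^(−2) = 0.25.
Accumulation ratio R = 1/(1 − f) = 1/0.75 = 4/3.
Single-dose peak C₀ = D/Vd = 720/120 = 6 mg/L.
Steady-state peak Cmax,ss = C₀·R = 6 × 4/3 ≈ 8.000 mg/L.

8.0 mg/L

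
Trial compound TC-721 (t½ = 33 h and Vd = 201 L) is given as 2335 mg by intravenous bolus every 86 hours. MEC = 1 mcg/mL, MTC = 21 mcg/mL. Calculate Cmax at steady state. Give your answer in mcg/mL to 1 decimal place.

13.9 mcg/mL

τ/t½ = 86/33 ≈ 2.6061, so fraction remaining f = (1/2)^(86/33) ≈ 0.1642.
Accumulation ratio R = 1/(1 − f) ≈ 1/0.8358 ≈ 1.1965.
Single-dose peak C₀ = D/Vd = 2335/201 ≈ 11.617 mcg/mL.
Steady-state peak Cmax,ss = C₀·R ≈ 11.617 × 1.1965 ≈ 13.900 mcg/mL.
Peak 13.9 mcg/mL vs MTC 21 mcg/mL: below toxic threshold.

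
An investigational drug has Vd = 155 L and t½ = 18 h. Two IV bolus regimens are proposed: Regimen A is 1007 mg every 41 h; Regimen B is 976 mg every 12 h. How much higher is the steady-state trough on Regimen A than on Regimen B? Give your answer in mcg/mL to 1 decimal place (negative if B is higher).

-9.0 mcg/mL

Regimen A: f = (1/2)^(41/18) ≈ 0.2062; Cmin,ss = (1007/155)·f/(1−f) ≈ 1.688 mcg/mL.
Regimen B: f = (1/2)^(12/18) ≈ 0.6300; Cmin,ss = (976/155)·f/(1−f) ≈ 10.722 mcg/mL.
Difference ≈ 1.688 − 10.722 ≈ -9.034 mcg/mL.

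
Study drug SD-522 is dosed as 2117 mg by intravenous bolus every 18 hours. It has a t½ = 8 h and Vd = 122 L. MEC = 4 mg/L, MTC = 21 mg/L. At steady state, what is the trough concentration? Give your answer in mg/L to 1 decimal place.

4.6 mg/L

Over one 18-h interval, 18/8 ≈ 2.25 half-lives elapse, leaving f ≈ 0.2102 of each dose.
Single-dose peak C₀ = D/Vd = 2117/122 ≈ 17.352 mg/L.
Steady-state trough Cmin,ss = C₀·f/(1−f) ≈ 17.352 × 0.2102/0.7898 ≈ 4.618 mg/L.
Trough 4.6 mg/L vs MEC 4 mg/L: adequate.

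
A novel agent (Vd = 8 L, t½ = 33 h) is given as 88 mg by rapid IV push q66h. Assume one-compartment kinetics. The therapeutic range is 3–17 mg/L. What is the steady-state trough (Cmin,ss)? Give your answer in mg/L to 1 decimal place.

τ = 66 h = 2 half-lives, so f = (1/2)^2 = 0.25.
Accumulation ratio R = 1/(1 − f) = 1/0.75 = 4/3.
Single-dose peak C₀ = D/Vd = 88/8 = 11 mg/L.
Steady-state peak Cmax,ss = C₀·R = 11 × 4/3 ≈ 14.667 mg/L.
Steady-state trough Cmin,ss = Cmax,ss·f ≈ 14.667 × 0.25 ≈ 3.667 mg/L.
Trough 3.7 mg/L vs MEC 3 mg/L: adequate.

3.7 mg/L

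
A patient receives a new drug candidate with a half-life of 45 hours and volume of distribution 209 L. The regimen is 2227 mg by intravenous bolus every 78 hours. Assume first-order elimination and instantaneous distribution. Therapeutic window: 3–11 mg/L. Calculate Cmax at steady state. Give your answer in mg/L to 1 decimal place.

k = ln2/t½ = ln2/45 ≈ 0.015403 h⁻¹; fraction remaining f = e^(−kτ) = e^(−0.015403×78) ≈ 0.3008.
At steady state, accumulation factor R = 1/(1 − e^(−kτ)) ≈ 1.4302.
Each bolus raises the concentration by D/Vd = 2227/209 ≈ 10.656 mg/L.
Steady-state peak Cmax,ss = C₀·R ≈ 10.656 × 1.4302 ≈ 15.240 mg/L.
Peak 15.2 mg/L vs MTC 11 mg/L: exceeds toxic threshold.

15.2 mg/L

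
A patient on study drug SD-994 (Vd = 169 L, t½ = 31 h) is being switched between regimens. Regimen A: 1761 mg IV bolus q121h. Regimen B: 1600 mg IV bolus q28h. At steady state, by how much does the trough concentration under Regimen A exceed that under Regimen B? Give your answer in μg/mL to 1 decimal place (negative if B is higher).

Regimen A: f = (1/2)^(121/31) ≈ 0.0668; Cmin,ss = (1761/169)·f/(1−f) ≈ 0.746 μg/mL.
Regimen B: f = (1/2)^(28/31) ≈ 0.5347; Cmin,ss = (1600/169)·f/(1−f) ≈ 10.880 μg/mL.
Difference ≈ 0.746 − 10.880 ≈ -10.134 μg/mL.

-10.1 μg/mL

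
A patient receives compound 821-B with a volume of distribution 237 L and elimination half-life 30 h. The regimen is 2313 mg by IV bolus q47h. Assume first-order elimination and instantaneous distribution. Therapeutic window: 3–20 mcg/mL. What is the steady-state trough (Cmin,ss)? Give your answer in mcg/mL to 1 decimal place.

Over one 47-h interval, 47/30 ≈ 1.5667 half-lives elapse, leaving f ≈ 0.3376 of each dose.
Accumulation ratio R = 1/(1 − f) ≈ 1/0.6624 ≈ 1.5097.
Each bolus raises the concentration by D/Vd = 2313/237 ≈ 9.759 mcg/mL.
Steady-state peak Cmax,ss = C₀·R ≈ 9.759 × 1.5097 ≈ 14.733 mcg/mL.
One interval later, Cmin,ss = Cmax,ss·e^(−kτ) ≈ 14.733 × 0.3376 ≈ 4.974 mcg/mL.
Trough 5.0 mcg/mL vs MEC 3 mcg/mL: adequate.

5.0 mcg/mL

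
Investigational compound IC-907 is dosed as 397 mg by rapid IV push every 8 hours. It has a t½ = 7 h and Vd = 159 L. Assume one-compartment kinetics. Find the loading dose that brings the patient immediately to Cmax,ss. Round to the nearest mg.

f = (1/2)^(8/7) ≈ 0.452862; accumulation ratio R = 1/(1−f) ≈ 1.82769.
Loading dose to hit Cmax,ss on first dose: D_load = D_maint·R ≈ 397 × 1.82769 ≈ 725.59 mg.

726 mg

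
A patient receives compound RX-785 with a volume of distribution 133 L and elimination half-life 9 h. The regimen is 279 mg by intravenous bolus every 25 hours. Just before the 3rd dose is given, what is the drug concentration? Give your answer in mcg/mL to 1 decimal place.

0.4 mcg/mL

f = (1/2)^(τ/t½) = (1/2)^(25/9) ≈ 0.1458.
C₀ = D/Vd = 279/133 ≈ 2.098 mcg/mL.
Before the 3rd dose, 2 doses have been given. Superposition: Cmin = C₀·(f + f²).
≈ 2.098 × (0.1458 + 0.0213) ≈ 2.098 × 0.1671 ≈ 0.351 mcg/mL.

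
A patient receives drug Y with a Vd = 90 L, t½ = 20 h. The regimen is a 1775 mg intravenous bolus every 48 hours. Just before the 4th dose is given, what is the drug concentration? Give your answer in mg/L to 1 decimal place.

4.6 mg/L

f = (1/2)^(τ/t½) = (1/2)^(48/20) ≈ 0.1895.
C₀ = D/Vd = 1775/90 ≈ 19.722 mg/L.
Before the 4th dose, 3 doses have been given. Superposition: Cmin = C₀·(f + f² + … + f^3).
≈ 19.722 × (0.1895 + 0.0359 + 0.0068) ≈ 19.722 × 0.2322 ≈ 4.579 mg/L.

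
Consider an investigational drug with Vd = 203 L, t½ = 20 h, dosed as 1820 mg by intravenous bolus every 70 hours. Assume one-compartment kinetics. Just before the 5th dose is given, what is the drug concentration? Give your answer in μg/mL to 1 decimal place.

f = (1/2)^(τ/t½) = (1/2)^(70/20) ≈ 0.0884.
C₀ = D/Vd = 1820/203 ≈ 8.966 μg/mL.
Before the 5th dose, 4 doses have been given. Superposition: Cmin = C₀·(f + f² + … + f^4).
≈ 8.966 × (0.0884 + 0.0078 + 0.0007 + 0.0001) ≈ 8.966 × 0.0970 ≈ 0.870 μg/mL.

0.9 μg/mL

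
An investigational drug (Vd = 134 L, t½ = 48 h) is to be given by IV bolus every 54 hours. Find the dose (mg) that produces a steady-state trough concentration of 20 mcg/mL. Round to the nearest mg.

τ/t½ = 54/48 ≈ 1.125, so f = (1/2)^(54/48) ≈ 0.458502.
Cmin,ss = (D/Vd)·f/(1−f), so D = Cmin,ss·Vd·(1−f)/f.
D = 20 × 134 × (1−f)/f ≈ 20 × 134 × 1.18102 ≈ 3165.13 mg.

3165 mg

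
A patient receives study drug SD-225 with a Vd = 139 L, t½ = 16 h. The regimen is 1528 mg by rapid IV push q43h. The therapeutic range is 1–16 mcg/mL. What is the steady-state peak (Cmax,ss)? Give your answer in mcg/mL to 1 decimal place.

13.0 mcg/mL

τ/t½ = 43/16 ≈ 2.6875, so fraction remaining f = (1/2)^(43/16) ≈ 0.1552.
At steady state, accumulation factor R = 1/(1 − e^(−kτ)) ≈ 1.1837.
Each bolus raises the concentration by D/Vd = 1528/139 ≈ 10.993 mcg/mL.
Steady-state peak Cmax,ss = C₀·R ≈ 10.993 × 1.1837 ≈ 13.012 mcg/mL.
Peak 13.0 mcg/mL vs MTC 16 mcg/mL: below toxic threshold.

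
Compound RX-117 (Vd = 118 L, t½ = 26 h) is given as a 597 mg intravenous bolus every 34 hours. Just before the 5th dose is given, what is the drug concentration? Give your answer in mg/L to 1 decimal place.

3.3 mg/L

f = (1/2)^(τ/t½) = (1/2)^(34/26) ≈ 0.4040.
C₀ = D/Vd = 597/118 ≈ 5.059 mg/L.
Before the 5th dose, 4 doses have been given. Superposition: Cmin = C₀·(f + f² + … + f^4).
≈ 5.059 × (0.4040 + 0.1632 + 0.0659 + 0.0266) ≈ 5.059 × 0.6597 ≈ 3.337 mg/L.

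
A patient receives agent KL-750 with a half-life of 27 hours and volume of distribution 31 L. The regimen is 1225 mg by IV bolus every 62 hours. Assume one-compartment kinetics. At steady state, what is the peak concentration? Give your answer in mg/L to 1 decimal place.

49.6 mg/L

τ/t½ = 62/27 ≈ 2.2963, so fraction remaining f = (1/2)^(62/27) ≈ 0.2036.
Accumulation ratio R = 1/(1 − f) ≈ 1/0.7964 ≈ 1.2557.
Single-dose peak C₀ = D/Vd = 1225/31 ≈ 39.516 mg/L.
Steady-state peak Cmax,ss = C₀·R ≈ 39.516 × 1.2557 ≈ 49.620 mg/L.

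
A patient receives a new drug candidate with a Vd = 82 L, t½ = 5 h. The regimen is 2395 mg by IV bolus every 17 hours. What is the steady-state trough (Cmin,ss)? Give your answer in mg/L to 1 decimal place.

3.1 mg/L

k = ln2/t½ = ln2/5 ≈ 0.138629 h⁻¹; fraction remaining f = e^(−kτ) = e^(−0.138629×17) ≈ 0.0947.
Single-dose peak C₀ = D/Vd = 2395/82 ≈ 29.207 mg/L.
Steady-state trough Cmin,ss = C₀·f/(1−f) ≈ 29.207 × 0.0947/0.9053 ≈ 3.055 mg/L.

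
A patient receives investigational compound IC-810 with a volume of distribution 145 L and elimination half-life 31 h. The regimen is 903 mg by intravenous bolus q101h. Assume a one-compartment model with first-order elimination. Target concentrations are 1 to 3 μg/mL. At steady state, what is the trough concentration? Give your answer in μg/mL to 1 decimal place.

τ/t½ = 101/31 ≈ 3.2581, so fraction remaining f = (1/2)^(101/31) ≈ 0.1045.
Accumulation ratio R = 1/(1 − f) ≈ 1/0.8955 ≈ 1.1167.
Single-dose peak C₀ = D/Vd = 903/145 ≈ 6.228 μg/mL.
Steady-state peak Cmax,ss = C₀·R ≈ 6.228 × 1.1167 ≈ 6.955 μg/mL.
One interval later, Cmin,ss = Cmax,ss·e^(−kτ) ≈ 6.955 × 0.1045 ≈ 0.727 μg/mL.
Trough 0.7 μg/mL vs MEC 1 μg/mL: subtherapeutic.

0.7 μg/mL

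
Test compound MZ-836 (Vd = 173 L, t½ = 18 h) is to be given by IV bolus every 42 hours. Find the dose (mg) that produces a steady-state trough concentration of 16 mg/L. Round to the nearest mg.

11182 mg

τ/t½ = 42/18 ≈ 2.3333, so f = (1/2)^(42/18) ≈ 0.198425.
Cmin,ss = (D/Vd)·f/(1−f), so D = Cmin,ss·Vd·(1−f)/f.
D = 16 × 173 × (1−f)/f ≈ 16 × 173 × 4.03969 ≈ 11181.86 mg.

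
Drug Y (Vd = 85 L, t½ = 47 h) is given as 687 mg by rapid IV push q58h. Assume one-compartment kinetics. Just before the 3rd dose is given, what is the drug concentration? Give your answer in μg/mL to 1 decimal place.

4.9 μg/mL

f = (1/2)^(τ/t½) = (1/2)^(58/47) ≈ 0.4251.
C₀ = D/Vd = 687/85 ≈ 8.082 μg/mL.
Before the 3rd dose, 2 doses have been given. Superposition: Cmin = C₀·(f + f²).
≈ 8.082 × (0.4251 + 0.1807) ≈ 8.082 × 0.6058 ≈ 4.896 μg/mL.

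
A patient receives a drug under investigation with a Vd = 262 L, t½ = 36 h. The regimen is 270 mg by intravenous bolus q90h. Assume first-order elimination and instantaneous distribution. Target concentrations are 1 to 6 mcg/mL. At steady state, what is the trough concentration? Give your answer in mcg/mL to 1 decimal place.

0.2 mcg/mL

k = ln2/t½ = ln2/36 ≈ 0.019254 h⁻¹; fraction remaining f = e^(−kτ) = e^(−0.019254×90) ≈ 0.1768.
Accumulation ratio R = 1/(1 − f) ≈ 1/0.8232 ≈ 1.2148.
Each bolus raises the concentration by D/Vd = 270/262 ≈ 1.031 mcg/mL.
Steady-state peak Cmax,ss = C₀·R ≈ 1.031 × 1.2148 ≈ 1.252 mcg/mL.
Steady-state trough Cmin,ss = Cmax,ss·f ≈ 1.252 × 0.1768 ≈ 0.221 mcg/mL.
Trough 0.2 mcg/mL vs MEC 1 mcg/mL: subtherapeutic.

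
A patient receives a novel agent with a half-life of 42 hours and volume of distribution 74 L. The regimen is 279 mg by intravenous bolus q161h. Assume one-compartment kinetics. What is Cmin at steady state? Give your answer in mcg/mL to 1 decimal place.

Over one 161-h interval, 161/42 ≈ 3.8333 half-lives elapse, leaving f ≈ 0.0702 of each dose.
Single-dose peak C₀ = D/Vd = 279/74 ≈ 3.770 mcg/mL.
Steady-state trough Cmin,ss = C₀·f/(1−f) ≈ 3.770 × 0.0702/0.9298 ≈ 0.285 mcg/mL.

0.3 mcg/mL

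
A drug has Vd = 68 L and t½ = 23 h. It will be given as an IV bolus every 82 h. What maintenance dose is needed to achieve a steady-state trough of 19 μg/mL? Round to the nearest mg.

τ/t½ = 82/23 ≈ 3.5652, so f = (1/2)^(82/23) ≈ 0.084482.
Cmin,ss = (D/Vd)·f/(1−f), so D = Cmin,ss·Vd·(1−f)/f.
D = 19 × 68 × (1−f)/f ≈ 19 × 68 × 10.83684 ≈ 14001.20 mg.

14001 mg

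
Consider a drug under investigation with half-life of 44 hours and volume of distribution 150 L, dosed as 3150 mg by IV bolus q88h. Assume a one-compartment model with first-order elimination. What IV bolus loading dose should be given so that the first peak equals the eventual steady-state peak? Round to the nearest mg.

f = (1/2)^(88/44) ≈ 0.250000; accumulation ratio R = 1/(1−f) ≈ 1.33333.
Loading dose to hit Cmax,ss on first dose: D_load = D_maint·R ≈ 3150 × 1.33333 ≈ 4199.99 mg.

4200 mg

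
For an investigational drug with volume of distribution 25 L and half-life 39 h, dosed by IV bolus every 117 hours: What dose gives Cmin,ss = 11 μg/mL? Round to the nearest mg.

1925 mg

τ/t½ = 117/39 ≈ 3, so f = (1/2)^(117/39) ≈ 0.125000.
Cmin,ss = (D/Vd)·f/(1−f), so D = Cmin,ss·Vd·(1−f)/f.
D = 11 × 25 × (1−f)/f ≈ 11 × 25 × 7.00000 ≈ 1925.00 mg.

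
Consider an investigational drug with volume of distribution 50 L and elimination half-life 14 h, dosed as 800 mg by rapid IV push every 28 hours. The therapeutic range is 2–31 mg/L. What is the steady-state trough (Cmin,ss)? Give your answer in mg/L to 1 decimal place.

5.3 mg/L

τ = 28 h = 2 half-lives, so f = (1/2)^2 = 0.25.
At steady state, R = 1/(1 − 0.25) = 4/3.
Single-dose peak C₀ = D/Vd = 800/50 = 16 mg/L.
Steady-state peak Cmax,ss = C₀·R = 16 × 4/3 ≈ 21.333 mg/L.
Steady-state trough Cmin,ss = Cmax,ss·f ≈ 21.333 × 0.25 ≈ 5.333 mg/L.
Trough 5.3 mg/L vs MEC 2 mg/L: adequate.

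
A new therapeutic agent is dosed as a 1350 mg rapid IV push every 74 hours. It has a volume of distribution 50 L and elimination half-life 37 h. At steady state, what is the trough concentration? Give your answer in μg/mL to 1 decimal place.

9.0 μg/mL

τ = 74 h = 2 half-lives, so f = (1/2)^2 = 0.25.
Accumulation ratio R = 1/(1 − f) = 1/0.75 = 4/3.
Single-dose peak C₀ = D/Vd = 1350/50 = 27 μg/mL.
Steady-state peak Cmax,ss = C₀·R = 27 × 4/3 ≈ 36.000 μg/mL.
Steady-state trough Cmin,ss = Cmax,ss·f ≈ 36.000 × 0.25 ≈ 9.000 μg/mL.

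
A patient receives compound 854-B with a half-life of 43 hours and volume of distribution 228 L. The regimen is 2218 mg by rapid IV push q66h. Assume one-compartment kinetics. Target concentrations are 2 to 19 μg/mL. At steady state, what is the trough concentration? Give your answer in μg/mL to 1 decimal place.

k = ln2/t½ = ln2/43 ≈ 0.016120 h⁻¹; fraction remaining f = e^(−kτ) = e^(−0.016120×66) ≈ 0.3451.
At steady state, accumulation factor R = 1/(1 − e^(−kτ)) ≈ 1.5270.
Single-dose peak C₀ = D/Vd = 2218/228 ≈ 9.728 μg/mL.
Steady-state peak Cmax,ss = C₀·R ≈ 9.728 × 1.5270 ≈ 14.855 μg/mL.
One interval later, Cmin,ss = Cmax,ss·e^(−kτ) ≈ 14.855 × 0.3451 ≈ 5.126 μg/mL.
Trough 5.1 μg/mL vs MEC 2 μg/mL: adequate.

5.1 μg/mL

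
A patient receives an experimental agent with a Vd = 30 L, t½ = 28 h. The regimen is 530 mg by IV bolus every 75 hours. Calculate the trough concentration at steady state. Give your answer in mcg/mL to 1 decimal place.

3.3 mcg/mL

Over one 75-h interval, 75/28 ≈ 2.6786 half-lives elapse, leaving f ≈ 0.1562 of each dose.
At steady state, accumulation factor R = 1/(1 − e^(−kτ)) ≈ 1.1851.
Each bolus raises the concentration by D/Vd = 530/30 ≈ 17.667 mcg/mL.
Steady-state peak Cmax,ss = C₀·R ≈ 17.667 × 1.1851 ≈ 20.937 mcg/mL.
Steady-state trough Cmin,ss = Cmax,ss·f ≈ 20.937 × 0.1562 ≈ 3.270 mcg/mL.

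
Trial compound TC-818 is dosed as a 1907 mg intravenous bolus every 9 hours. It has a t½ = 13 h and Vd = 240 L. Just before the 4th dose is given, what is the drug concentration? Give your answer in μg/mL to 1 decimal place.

9.8 μg/mL

f = (1/2)^(τ/t½) = (1/2)^(9/13) ≈ 0.6189.
C₀ = D/Vd = 1907/240 ≈ 7.946 μg/mL.
Before the 4th dose, 3 doses have been given. Superposition: Cmin = C₀·(f + f² + … + f^3).
≈ 7.946 × (0.6189 + 0.3830 + 0.2371) ≈ 7.946 × 1.2390 ≈ 9.845 μg/mL.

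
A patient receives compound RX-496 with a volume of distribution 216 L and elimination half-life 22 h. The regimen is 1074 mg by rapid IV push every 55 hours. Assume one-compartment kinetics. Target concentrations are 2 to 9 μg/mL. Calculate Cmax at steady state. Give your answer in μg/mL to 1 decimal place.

6.0 μg/mL

k = ln2/t½ = ln2/22 ≈ 0.031507 h⁻¹; fraction remaining f = e^(−kτ) = e^(−0.031507×55) ≈ 0.1768.
Accumulation ratio R = 1/(1 − f) ≈ 1/0.8232 ≈ 1.2148.
Single-dose peak C₀ = D/Vd = 1074/216 ≈ 4.972 μg/mL.
Steady-state peak Cmax,ss = C₀·R ≈ 4.972 × 1.2148 ≈ 6.040 μg/mL.
Peak 6.0 μg/mL vs MTC 9 μg/mL: below toxic threshold.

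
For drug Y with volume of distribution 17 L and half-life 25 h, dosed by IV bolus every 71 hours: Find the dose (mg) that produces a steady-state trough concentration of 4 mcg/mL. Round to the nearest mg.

τ/t½ = 71/25 ≈ 2.84, so f = (1/2)^(71/25) ≈ 0.139661.
Cmin,ss = (D/Vd)·f/(1−f), so D = Cmin,ss·Vd·(1−f)/f.
D = 4 × 17 × (1−f)/f ≈ 4 × 17 × 6.16020 ≈ 418.89 mg.

419 mg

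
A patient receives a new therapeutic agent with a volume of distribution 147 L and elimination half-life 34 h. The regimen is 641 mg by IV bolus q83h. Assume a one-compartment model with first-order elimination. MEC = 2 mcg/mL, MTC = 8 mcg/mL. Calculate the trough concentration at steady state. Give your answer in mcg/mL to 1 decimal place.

1.0 mcg/mL

τ/t½ = 83/34 ≈ 2.4412, so fraction remaining f = (1/2)^(83/34) ≈ 0.1841.
Single-dose peak C₀ = D/Vd = 641/147 ≈ 4.361 mcg/mL.
Steady-state trough Cmin,ss = C₀·f/(1−f) ≈ 4.361 × 0.1841/0.8159 ≈ 0.984 mcg/mL.
Trough 1.0 mcg/mL vs MEC 2 mcg/mL: subtherapeutic.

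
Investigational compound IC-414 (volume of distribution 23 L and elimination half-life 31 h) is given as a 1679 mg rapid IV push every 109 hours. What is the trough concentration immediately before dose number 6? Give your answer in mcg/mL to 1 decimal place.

f = (1/2)^(τ/t½) = (1/2)^(109/31) ≈ 0.0874.
C₀ = D/Vd = 1679/23 ≈ 73.000 mcg/mL.
Before the 6th dose, 5 doses have been given. Superposition: Cmin = C₀·(f + f² + … + f^5).
≈ 73.000 × (0.0874 + 0.0076 + 0.0007 + 0.0001 + 0.0000) ≈ 73.000 × 0.0958 ≈ 6.993 mcg/mL.

7.0 mcg/mL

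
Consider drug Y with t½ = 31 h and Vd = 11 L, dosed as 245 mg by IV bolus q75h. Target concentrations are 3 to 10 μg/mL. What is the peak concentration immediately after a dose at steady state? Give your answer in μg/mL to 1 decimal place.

τ/t½ = 75/31 ≈ 2.4194, so fraction remaining f = (1/2)^(75/31) ≈ 0.1869.
At steady state, accumulation factor R = 1/(1 − e^(−kτ)) ≈ 1.2299.
Each bolus raises the concentration by D/Vd = 245/11 ≈ 22.273 μg/mL.
Steady-state peak Cmax,ss = C₀·R ≈ 22.273 × 1.2299 ≈ 27.394 μg/mL.
Peak 27.4 μg/mL vs MTC 10 μg/mL: exceeds toxic threshold.

27.4 μg/mL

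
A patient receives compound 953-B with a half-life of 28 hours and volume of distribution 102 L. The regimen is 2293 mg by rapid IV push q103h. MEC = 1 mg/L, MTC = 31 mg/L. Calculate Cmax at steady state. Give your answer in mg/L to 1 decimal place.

24.4 mg/L

τ/t½ = 103/28 ≈ 3.6786, so fraction remaining f = (1/2)^(103/28) ≈ 0.0781.
Accumulation ratio R = 1/(1 − f) ≈ 1/0.9219 ≈ 1.0847.
Single-dose peak C₀ = D/Vd = 2293/102 ≈ 22.480 mg/L.
Cmax,ss = C₀/(1 − f) ≈ 22.480/0.9219 ≈ 24.384 mg/L.
Peak 24.4 mg/L vs MTC 31 mg/L: below toxic threshold.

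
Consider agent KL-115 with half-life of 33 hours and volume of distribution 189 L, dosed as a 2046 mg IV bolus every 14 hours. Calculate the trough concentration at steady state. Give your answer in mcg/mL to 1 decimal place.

k = ln2/t½ = ln2/33 ≈ 0.021004 h⁻¹; fraction remaining f = e^(−kτ) = e^(−0.021004×14) ≈ 0.7452.
Accumulation ratio R = 1/(1 − f) ≈ 1/0.2548 ≈ 3.9246.
Single-dose peak C₀ = D/Vd = 2046/189 ≈ 10.825 mcg/mL.
Steady-state peak Cmax,ss = C₀·R ≈ 10.825 × 3.9246 ≈ 42.484 mcg/mL.
One interval later, Cmin,ss = Cmax,ss·e^(−kτ) ≈ 42.484 × 0.7452 ≈ 31.659 mcg/mL.

31.7 mcg/mL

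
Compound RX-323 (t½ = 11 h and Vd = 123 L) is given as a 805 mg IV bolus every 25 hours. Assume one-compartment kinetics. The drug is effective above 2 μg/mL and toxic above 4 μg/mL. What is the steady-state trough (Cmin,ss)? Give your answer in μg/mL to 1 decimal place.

1.7 μg/mL

τ/t½ = 25/11 ≈ 2.2727, so fraction remaining f = (1/2)^(25/11) ≈ 0.2069.
At steady state, accumulation factor R = 1/(1 − e^(−kτ)) ≈ 1.2609.
Each bolus raises the concentration by D/Vd = 805/123 ≈ 6.545 μg/mL.
Cmax,ss = C₀/(1 − f) ≈ 6.545/0.7931 ≈ 8.252 μg/mL.
One interval later, Cmin,ss = Cmax,ss·e^(−kτ) ≈ 8.252 × 0.2069 ≈ 1.707 μg/mL.
Trough 1.7 μg/mL vs MEC 2 μg/mL: subtherapeutic.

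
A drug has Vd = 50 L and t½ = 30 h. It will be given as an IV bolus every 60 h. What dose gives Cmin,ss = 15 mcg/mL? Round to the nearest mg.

2250 mg

τ/t½ = 60/30 ≈ 2, so f = (1/2)^(60/30) ≈ 0.250000.
Cmin,ss = (D/Vd)·f/(1−f), so D = Cmin,ss·Vd·(1−f)/f.
D = 15 × 50 × (1−f)/f ≈ 15 × 50 × 3.00000 ≈ 2250.00 mg.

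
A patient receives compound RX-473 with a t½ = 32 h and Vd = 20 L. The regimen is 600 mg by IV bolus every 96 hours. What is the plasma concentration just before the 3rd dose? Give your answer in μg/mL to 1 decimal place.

f = (1/2)^(τ/t½) = (1/2)^(96/32) ≈ 0.1250.
C₀ = D/Vd = 600/20 ≈ 30.000 μg/mL.
Before the 3rd dose, 2 doses have been given. Superposition: Cmin = C₀·(f + f²).
≈ 30.000 × (0.1250 + 0.0156) ≈ 30.000 × 0.1406 ≈ 4.218 μg/mL.

4.2 μg/mL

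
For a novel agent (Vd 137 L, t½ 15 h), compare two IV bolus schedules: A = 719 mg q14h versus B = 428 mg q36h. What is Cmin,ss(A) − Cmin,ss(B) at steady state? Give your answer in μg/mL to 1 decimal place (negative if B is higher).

5.0 μg/mL

Regimen A: f = (1/2)^(14/15) ≈ 0.5236; Cmin,ss = (719/137)·f/(1−f) ≈ 5.768 μg/mL.
Regimen B: f = (1/2)^(36/15) ≈ 0.1895; Cmin,ss = (428/137)·f/(1−f) ≈ 0.730 μg/mL.
Difference ≈ 5.768 − 0.730 ≈ 5.038 μg/mL.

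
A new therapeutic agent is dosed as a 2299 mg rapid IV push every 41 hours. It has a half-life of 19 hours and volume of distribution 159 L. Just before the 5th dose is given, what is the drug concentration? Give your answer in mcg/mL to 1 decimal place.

f = (1/2)^(τ/t½) = (1/2)^(41/19) ≈ 0.2241.
C₀ = D/Vd = 2299/159 ≈ 14.459 mcg/mL.
Before the 5th dose, 4 doses have been given. Superposition: Cmin = C₀·(f + f² + … + f^4).
≈ 14.459 × (0.2241 + 0.0502 + 0.0113 + 0.0025) ≈ 14.459 × 0.2881 ≈ 4.166 mcg/mL.

4.2 mcg/mL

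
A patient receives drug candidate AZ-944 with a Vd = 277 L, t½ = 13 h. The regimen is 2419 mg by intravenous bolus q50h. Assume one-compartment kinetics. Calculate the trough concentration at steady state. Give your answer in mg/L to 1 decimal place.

0.7 mg/L

k = ln2/t½ = ln2/13 ≈ 0.053319 h⁻¹; fraction remaining f = e^(−kτ) = e^(−0.053319×50) ≈ 0.0695.
Single-dose peak C₀ = D/Vd = 2419/277 ≈ 8.733 mg/L.
Steady-state trough Cmin,ss = C₀·f/(1−f) ≈ 8.733 × 0.0695/0.9305 ≈ 0.652 mg/L.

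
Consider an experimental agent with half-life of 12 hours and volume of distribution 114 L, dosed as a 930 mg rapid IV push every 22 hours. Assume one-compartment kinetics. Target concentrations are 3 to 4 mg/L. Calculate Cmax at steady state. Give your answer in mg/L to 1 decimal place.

k = ln2/t½ = ln2/12 ≈ 0.057762 h⁻¹; fraction remaining f = e^(−kτ) = e^(−0.057762×22) ≈ 0.2806.
Accumulation ratio R = 1/(1 − f) ≈ 1/0.7194 ≈ 1.3900.
Single-dose peak C₀ = D/Vd = 930/114 ≈ 8.158 mg/L.
Cmax,ss = C₀/(1 − f) ≈ 8.158/0.7194 ≈ 11.340 mg/L.
Peak 11.3 mg/L vs MTC 4 mg/L: exceeds toxic threshold.

11.3 mg/L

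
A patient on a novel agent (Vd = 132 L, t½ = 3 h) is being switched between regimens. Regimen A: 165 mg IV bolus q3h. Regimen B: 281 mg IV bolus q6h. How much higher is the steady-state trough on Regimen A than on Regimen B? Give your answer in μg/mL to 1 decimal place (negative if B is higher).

0.5 μg/mL

Regimen A: f = (1/2)^(3/3) ≈ 0.5000; Cmin,ss = (165/132)·f/(1−f) ≈ 1.250 μg/mL.
Regimen B: f = (1/2)^(6/3) ≈ 0.2500; Cmin,ss = (281/132)·f/(1−f) ≈ 0.710 μg/mL.
Difference ≈ 1.250 − 0.710 ≈ 0.540 μg/mL.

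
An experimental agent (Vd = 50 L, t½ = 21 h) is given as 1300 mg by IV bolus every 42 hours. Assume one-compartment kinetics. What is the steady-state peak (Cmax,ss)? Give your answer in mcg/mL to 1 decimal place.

τ = 42 h = 2 half-lives, so f = (1/2)^2 = 0.25.
Accumulation ratio R = 1/(1 − f) = 1/0.75 = 4/3.
Single-dose peak C₀ = D/Vd = 1300/50 = 26 mcg/mL.
Steady-state peak Cmax,ss = C₀·R = 26 × 4/3 ≈ 34.667 mcg/mL.

34.7 mcg/mL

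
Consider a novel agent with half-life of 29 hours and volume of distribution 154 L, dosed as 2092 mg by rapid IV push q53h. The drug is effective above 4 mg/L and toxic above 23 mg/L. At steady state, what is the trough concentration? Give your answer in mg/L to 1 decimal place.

5.3 mg/L

τ/t½ = 53/29 ≈ 1.8276, so fraction remaining f = (1/2)^(53/29) ≈ 0.2817.
Accumulation ratio R = 1/(1 − f) ≈ 1/0.7183 ≈ 1.3922.
Single-dose peak C₀ = D/Vd = 2092/154 ≈ 13.584 mg/L.
Steady-state peak Cmax,ss = C₀·R ≈ 13.584 × 1.3922 ≈ 18.912 mg/L.
Steady-state trough Cmin,ss = Cmax,ss·f ≈ 18.912 × 0.2817 ≈ 5.328 mg/L.
Trough 5.3 mg/L vs MEC 4 mg/L: adequate.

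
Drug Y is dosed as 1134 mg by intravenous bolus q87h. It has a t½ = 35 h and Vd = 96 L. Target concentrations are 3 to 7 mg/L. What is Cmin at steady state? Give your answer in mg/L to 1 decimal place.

2.6 mg/L

Over one 87-h interval, 87/35 ≈ 2.4857 half-lives elapse, leaving f ≈ 0.1785 of each dose.
At steady state, accumulation factor R = 1/(1 − e^(−kτ)) ≈ 1.2173.
Single-dose peak C₀ = D/Vd = 1134/96 ≈ 11.812 mg/L.
Steady-state peak Cmax,ss = C₀·R ≈ 11.812 × 1.2173 ≈ 14.379 mg/L.
One interval later, Cmin,ss = Cmax,ss·e^(−kτ) ≈ 14.379 × 0.1785 ≈ 2.567 mg/L.
Trough 2.6 mg/L vs MEC 3 mg/L: subtherapeutic.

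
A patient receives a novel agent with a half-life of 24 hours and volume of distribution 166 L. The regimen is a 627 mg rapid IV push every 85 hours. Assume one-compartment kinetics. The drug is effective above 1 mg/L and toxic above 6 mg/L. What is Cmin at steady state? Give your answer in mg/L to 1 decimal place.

0.4 mg/L

τ/t½ = 85/24 ≈ 3.5417, so fraction remaining f = (1/2)^(85/24) ≈ 0.0859.
At steady state, accumulation factor R = 1/(1 − e^(−kτ)) ≈ 1.0940.
Single-dose peak C₀ = D/Vd = 627/166 ≈ 3.777 mg/L.
Steady-state peak Cmax,ss = C₀·R ≈ 3.777 × 1.0940 ≈ 4.132 mg/L.
Steady-state trough Cmin,ss = Cmax,ss·f ≈ 4.132 × 0.0859 ≈ 0.355 mg/L.
Trough 0.4 mg/L vs MEC 1 mg/L: subtherapeutic.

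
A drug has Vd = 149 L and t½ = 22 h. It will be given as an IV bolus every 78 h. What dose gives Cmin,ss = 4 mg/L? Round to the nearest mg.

τ/t½ = 78/22 ≈ 3.5455, so f = (1/2)^(78/22) ≈ 0.085647.
Cmin,ss = (D/Vd)·f/(1−f), so D = Cmin,ss·Vd·(1−f)/f.
D = 4 × 149 × (1−f)/f ≈ 4 × 149 × 10.67583 ≈ 6362.79 mg.

6363 mg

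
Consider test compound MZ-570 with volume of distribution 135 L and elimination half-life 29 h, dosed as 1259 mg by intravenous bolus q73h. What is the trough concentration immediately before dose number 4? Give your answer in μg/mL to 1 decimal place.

f = (1/2)^(τ/t½) = (1/2)^(73/29) ≈ 0.1747.
C₀ = D/Vd = 1259/135 ≈ 9.326 μg/mL.
Before the 4th dose, 3 doses have been given. Superposition: Cmin = C₀·(f + f² + … + f^3).
≈ 9.326 × (0.1747 + 0.0305 + 0.0053) ≈ 9.326 × 0.2105 ≈ 1.963 μg/mL.

2.0 μg/mL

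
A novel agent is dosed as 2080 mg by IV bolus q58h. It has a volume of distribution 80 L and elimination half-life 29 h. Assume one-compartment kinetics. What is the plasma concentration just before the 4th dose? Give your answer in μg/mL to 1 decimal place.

8.5 μg/mL

f = (1/2)^(τ/t½) = (1/2)^(58/29) ≈ 0.2500.
C₀ = D/Vd = 2080/80 ≈ 26.000 μg/mL.
Before the 4th dose, 3 doses have been given. Superposition: Cmin = C₀·(f + f² + … + f^3).
≈ 26.000 × (0.2500 + 0.0625 + 0.0156) ≈ 26.000 × 0.3281 ≈ 8.531 μg/mL.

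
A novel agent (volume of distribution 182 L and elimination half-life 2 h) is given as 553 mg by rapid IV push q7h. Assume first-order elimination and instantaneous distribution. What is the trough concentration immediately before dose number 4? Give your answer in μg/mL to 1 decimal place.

0.3 μg/mL

f = (1/2)^(τ/t½) = (1/2)^(7/2) ≈ 0.0884.
C₀ = D/Vd = 553/182 ≈ 3.038 μg/mL.
Before the 4th dose, 3 doses have been given. Superposition: Cmin = C₀·(f + f² + … + f^3).
≈ 3.038 × (0.0884 + 0.0078 + 0.0007) ≈ 3.038 × 0.0969 ≈ 0.294 μg/mL.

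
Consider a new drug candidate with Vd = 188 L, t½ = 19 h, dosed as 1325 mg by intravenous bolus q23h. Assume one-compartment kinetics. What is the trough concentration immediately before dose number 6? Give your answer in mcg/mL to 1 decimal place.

5.3 mcg/mL

f = (1/2)^(τ/t½) = (1/2)^(23/19) ≈ 0.4321.
C₀ = D/Vd = 1325/188 ≈ 7.048 mcg/mL.
Before the 6th dose, 5 doses have been given. Superposition: Cmin = C₀·(f + f² + … + f^5).
≈ 7.048 × (0.4321 + 0.1867 + 0.0807 + 0.0349 + 0.0151) ≈ 7.048 × 0.7495 ≈ 5.282 mcg/mL.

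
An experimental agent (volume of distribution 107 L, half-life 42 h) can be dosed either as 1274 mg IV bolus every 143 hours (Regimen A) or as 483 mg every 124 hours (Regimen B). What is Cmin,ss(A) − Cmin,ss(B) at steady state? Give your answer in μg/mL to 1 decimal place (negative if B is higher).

Regimen A: f = (1/2)^(143/42) ≈ 0.0944; Cmin,ss = (1274/107)·f/(1−f) ≈ 1.241 μg/mL.
Regimen B: f = (1/2)^(124/42) ≈ 0.1292; Cmin,ss = (483/107)·f/(1−f) ≈ 0.670 μg/mL.
Difference ≈ 1.241 − 0.670 ≈ 0.571 μg/mL.

0.6 μg/mL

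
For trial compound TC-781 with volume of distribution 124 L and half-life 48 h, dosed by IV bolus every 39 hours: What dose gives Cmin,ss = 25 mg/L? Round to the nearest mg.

τ/t½ = 39/48 ≈ 0.8125, so f = (1/2)^(39/48) ≈ 0.569394.
Cmin,ss = (D/Vd)·f/(1−f), so D = Cmin,ss·Vd·(1−f)/f.
D = 25 × 124 × (1−f)/f ≈ 25 × 124 × 0.75625 ≈ 2344.38 mg.

2344 mg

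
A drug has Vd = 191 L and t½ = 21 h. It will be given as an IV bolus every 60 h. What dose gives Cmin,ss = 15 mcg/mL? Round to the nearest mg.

τ/t½ = 60/21 ≈ 2.8571, so f = (1/2)^(60/21) ≈ 0.138011.
Cmin,ss = (D/Vd)·f/(1−f), so D = Cmin,ss·Vd·(1−f)/f.
D = 15 × 191 × (1−f)/f ≈ 15 × 191 × 6.24580 ≈ 17894.22 mg.

17894 mg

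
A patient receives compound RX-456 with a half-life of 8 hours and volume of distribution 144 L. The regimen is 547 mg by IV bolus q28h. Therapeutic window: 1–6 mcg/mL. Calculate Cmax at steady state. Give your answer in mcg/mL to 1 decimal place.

τ/t½ = 28/8 ≈ 3.5, so fraction remaining f = (1/2)^(28/8) ≈ 0.0884.
At steady state, accumulation factor R = 1/(1 − e^(−kτ)) ≈ 1.0970.
Each bolus raises the concentration by D/Vd = 547/144 ≈ 3.799 mcg/mL.
Cmax,ss = C₀/(1 − f) ≈ 3.799/0.9116 ≈ 4.167 mcg/mL.
Peak 4.2 mcg/mL vs MTC 6 mcg/mL: below toxic threshold.

4.2 mcg/mL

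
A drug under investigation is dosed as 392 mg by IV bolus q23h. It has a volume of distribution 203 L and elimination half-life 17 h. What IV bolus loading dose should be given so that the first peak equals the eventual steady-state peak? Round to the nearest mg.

f = (1/2)^(23/17) ≈ 0.391493; accumulation ratio R = 1/(1−f) ≈ 1.64337.
Loading dose to hit Cmax,ss on first dose: D_load = D_maint·R ≈ 392 × 1.64337 ≈ 644.20 mg.

644 mg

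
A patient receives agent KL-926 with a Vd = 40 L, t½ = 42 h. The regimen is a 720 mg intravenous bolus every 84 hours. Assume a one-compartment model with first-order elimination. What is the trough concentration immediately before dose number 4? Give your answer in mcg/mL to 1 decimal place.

f = (1/2)^(τ/t½) = (1/2)^(84/42) ≈ 0.2500.
C₀ = D/Vd = 720/40 ≈ 18.000 mcg/mL.
Before the 4th dose, 3 doses have been given. Superposition: Cmin = C₀·(f + f² + … + f^3).
≈ 18.000 × (0.2500 + 0.0625 + 0.0156) ≈ 18.000 × 0.3281 ≈ 5.906 mcg/mL.

5.9 mcg/mL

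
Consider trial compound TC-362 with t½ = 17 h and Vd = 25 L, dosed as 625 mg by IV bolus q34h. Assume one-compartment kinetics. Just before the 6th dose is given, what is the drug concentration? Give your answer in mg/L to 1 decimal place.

f = (1/2)^(τ/t½) = (1/2)^(34/17) ≈ 0.2500.
C₀ = D/Vd = 625/25 ≈ 25.000 mg/L.
Before the 6th dose, 5 doses have been given. Superposition: Cmin = C₀·(f + f² + … + f^5).
≈ 25.000 × (0.2500 + 0.0625 + 0.0156 + 0.0039 + 0.0010) ≈ 25.000 × 0.3330 ≈ 8.325 mg/L.

8.3 mg/L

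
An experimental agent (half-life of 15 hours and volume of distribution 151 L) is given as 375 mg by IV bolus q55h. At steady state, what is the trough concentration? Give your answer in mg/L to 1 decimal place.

k = ln2/t½ = ln2/15 ≈ 0.046210 h⁻¹; fraction remaining f = e^(−kτ) = e^(−0.046210×55) ≈ 0.0787.
At steady state, accumulation factor R = 1/(1 − e^(−kτ)) ≈ 1.0854.
Each bolus raises the concentration by D/Vd = 375/151 ≈ 2.483 mg/L.
Cmax,ss = C₀/(1 − f) ≈ 2.483/0.9213 ≈ 2.695 mg/L.
Steady-state trough Cmin,ss = Cmax,ss·f ≈ 2.695 × 0.0787 ≈ 0.212 mg/L.

0.2 mg/L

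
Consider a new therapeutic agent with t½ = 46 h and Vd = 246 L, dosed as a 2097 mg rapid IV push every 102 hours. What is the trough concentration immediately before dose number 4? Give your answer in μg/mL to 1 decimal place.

f = (1/2)^(τ/t½) = (1/2)^(102/46) ≈ 0.2150.
C₀ = D/Vd = 2097/246 ≈ 8.524 μg/mL.
Before the 4th dose, 3 doses have been given. Superposition: Cmin = C₀·(f + f² + … + f^3).
≈ 8.524 × (0.2150 + 0.0462 + 0.0099) ≈ 8.524 × 0.2711 ≈ 2.311 μg/mL.

2.3 μg/mL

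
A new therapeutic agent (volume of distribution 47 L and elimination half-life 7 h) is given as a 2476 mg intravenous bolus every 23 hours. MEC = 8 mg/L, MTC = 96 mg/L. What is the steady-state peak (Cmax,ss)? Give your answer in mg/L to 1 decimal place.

58.7 mg/L

Over one 23-h interval, 23/7 ≈ 3.2857 half-lives elapse, leaving f ≈ 0.1025 of each dose.
At steady state, accumulation factor R = 1/(1 − e^(−kτ)) ≈ 1.1142.
Single-dose peak C₀ = D/Vd = 2476/47 ≈ 52.681 mg/L.
Steady-state peak Cmax,ss = C₀·R ≈ 52.681 × 1.1142 ≈ 58.697 mg/L.
Peak 58.7 mg/L vs MTC 96 mg/L: below toxic threshold.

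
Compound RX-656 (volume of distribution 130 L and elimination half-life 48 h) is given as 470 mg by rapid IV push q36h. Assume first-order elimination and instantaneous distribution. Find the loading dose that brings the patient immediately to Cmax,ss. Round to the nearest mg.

f = (1/2)^(36/48) ≈ 0.594604; accumulation ratio R = 1/(1−f) ≈ 2.46672.
Loading dose to hit Cmax,ss on first dose: D_load = D_maint·R ≈ 470 × 2.46672 ≈ 1159.36 mg.

1159 mg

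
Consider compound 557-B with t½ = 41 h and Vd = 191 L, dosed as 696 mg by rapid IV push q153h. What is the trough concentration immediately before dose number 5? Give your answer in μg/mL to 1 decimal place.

f = (1/2)^(τ/t½) = (1/2)^(153/41) ≈ 0.0753.
C₀ = D/Vd = 696/191 ≈ 3.644 μg/mL.
Before the 5th dose, 4 doses have been given. Superposition: Cmin = C₀·(f + f² + … + f^4).
≈ 3.644 × (0.0753 + 0.0057 + 0.0004 + 0.0000) ≈ 3.644 × 0.0814 ≈ 0.297 μg/mL.

0.3 μg/mL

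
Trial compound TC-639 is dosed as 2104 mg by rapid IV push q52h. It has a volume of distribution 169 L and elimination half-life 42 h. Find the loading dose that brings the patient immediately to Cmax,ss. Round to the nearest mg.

3652 mg

f = (1/2)^(52/42) ≈ 0.423932; accumulation ratio R = 1/(1−f) ≈ 1.73591.
Loading dose to hit Cmax,ss on first dose: D_load = D_maint·R ≈ 2104 × 1.73591 ≈ 3652.35 mg.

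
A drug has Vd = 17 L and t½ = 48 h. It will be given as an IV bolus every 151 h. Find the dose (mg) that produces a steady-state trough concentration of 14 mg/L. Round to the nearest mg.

τ/t½ = 151/48 ≈ 3.1458, so f = (1/2)^(151/48) ≈ 0.112982.
Cmin,ss = (D/Vd)·f/(1−f), so D = Cmin,ss·Vd·(1−f)/f.
D = 14 × 17 × (1−f)/f ≈ 14 × 17 × 7.85097 ≈ 1868.53 mg.

1869 mg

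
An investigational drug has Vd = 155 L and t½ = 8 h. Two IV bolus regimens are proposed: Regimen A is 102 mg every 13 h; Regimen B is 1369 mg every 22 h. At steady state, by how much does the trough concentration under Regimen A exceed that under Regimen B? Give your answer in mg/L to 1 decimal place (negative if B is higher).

Regimen A: f = (1/2)^(13/8) ≈ 0.3242; Cmin,ss = (102/155)·f/(1−f) ≈ 0.316 mg/L.
Regimen B: f = (1/2)^(22/8) ≈ 0.1487; Cmin,ss = (1369/155)·f/(1−f) ≈ 1.543 mg/L.
Difference ≈ 0.316 − 1.543 ≈ -1.227 mg/L.

-1.2 mg/L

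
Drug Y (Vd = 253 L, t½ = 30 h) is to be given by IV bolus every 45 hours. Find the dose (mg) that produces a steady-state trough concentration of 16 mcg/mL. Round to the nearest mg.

τ/t½ = 45/30 ≈ 1.5, so f = (1/2)^(45/30) ≈ 0.353553.
Cmin,ss = (D/Vd)·f/(1−f), so D = Cmin,ss·Vd·(1−f)/f.
D = 16 × 253 × (1−f)/f ≈ 16 × 253 × 1.82843 ≈ 7401.48 mg.

7401 mg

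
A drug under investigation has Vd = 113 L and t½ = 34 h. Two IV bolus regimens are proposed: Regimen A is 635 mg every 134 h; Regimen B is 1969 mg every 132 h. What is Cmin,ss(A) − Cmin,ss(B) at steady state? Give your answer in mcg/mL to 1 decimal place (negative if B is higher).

-0.9 mcg/mL

Regimen A: f = (1/2)^(134/34) ≈ 0.0651; Cmin,ss = (635/113)·f/(1−f) ≈ 0.391 mcg/mL.
Regimen B: f = (1/2)^(132/34) ≈ 0.0678; Cmin,ss = (1969/113)·f/(1−f) ≈ 1.267 mcg/mL.
Difference ≈ 0.391 − 1.267 ≈ -0.876 mcg/mL.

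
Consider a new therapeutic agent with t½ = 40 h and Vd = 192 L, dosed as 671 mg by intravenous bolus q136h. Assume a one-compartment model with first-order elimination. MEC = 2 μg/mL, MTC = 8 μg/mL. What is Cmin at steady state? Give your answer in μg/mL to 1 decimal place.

0.4 μg/mL

τ/t½ = 136/40 ≈ 3.4, so fraction remaining f = (1/2)^(136/40) ≈ 0.0947.
Single-dose peak C₀ = D/Vd = 671/192 ≈ 3.495 μg/mL.
Steady-state trough Cmin,ss = C₀·f/(1−f) ≈ 3.495 × 0.0947/0.9053 ≈ 0.366 μg/mL.
Trough 0.4 μg/mL vs MEC 2 μg/mL: subtherapeutic.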